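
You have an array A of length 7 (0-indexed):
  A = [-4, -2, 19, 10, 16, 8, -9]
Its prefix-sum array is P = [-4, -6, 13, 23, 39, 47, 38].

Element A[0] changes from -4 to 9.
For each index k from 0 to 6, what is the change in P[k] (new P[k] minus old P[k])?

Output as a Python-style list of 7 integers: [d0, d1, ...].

Answer: [13, 13, 13, 13, 13, 13, 13]

Derivation:
Element change: A[0] -4 -> 9, delta = 13
For k < 0: P[k] unchanged, delta_P[k] = 0
For k >= 0: P[k] shifts by exactly 13
Delta array: [13, 13, 13, 13, 13, 13, 13]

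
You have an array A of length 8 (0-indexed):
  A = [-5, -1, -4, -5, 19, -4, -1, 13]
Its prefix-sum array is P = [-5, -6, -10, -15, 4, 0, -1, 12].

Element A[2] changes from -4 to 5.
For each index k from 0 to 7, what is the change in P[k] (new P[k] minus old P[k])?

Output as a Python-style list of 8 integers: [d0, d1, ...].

Element change: A[2] -4 -> 5, delta = 9
For k < 2: P[k] unchanged, delta_P[k] = 0
For k >= 2: P[k] shifts by exactly 9
Delta array: [0, 0, 9, 9, 9, 9, 9, 9]

Answer: [0, 0, 9, 9, 9, 9, 9, 9]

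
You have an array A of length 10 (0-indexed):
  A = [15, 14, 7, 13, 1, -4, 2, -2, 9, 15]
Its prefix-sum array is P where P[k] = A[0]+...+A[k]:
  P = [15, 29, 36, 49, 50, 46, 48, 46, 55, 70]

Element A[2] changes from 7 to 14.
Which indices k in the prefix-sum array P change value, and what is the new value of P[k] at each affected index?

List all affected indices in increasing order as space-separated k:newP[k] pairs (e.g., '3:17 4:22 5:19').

Answer: 2:43 3:56 4:57 5:53 6:55 7:53 8:62 9:77

Derivation:
P[k] = A[0] + ... + A[k]
P[k] includes A[2] iff k >= 2
Affected indices: 2, 3, ..., 9; delta = 7
  P[2]: 36 + 7 = 43
  P[3]: 49 + 7 = 56
  P[4]: 50 + 7 = 57
  P[5]: 46 + 7 = 53
  P[6]: 48 + 7 = 55
  P[7]: 46 + 7 = 53
  P[8]: 55 + 7 = 62
  P[9]: 70 + 7 = 77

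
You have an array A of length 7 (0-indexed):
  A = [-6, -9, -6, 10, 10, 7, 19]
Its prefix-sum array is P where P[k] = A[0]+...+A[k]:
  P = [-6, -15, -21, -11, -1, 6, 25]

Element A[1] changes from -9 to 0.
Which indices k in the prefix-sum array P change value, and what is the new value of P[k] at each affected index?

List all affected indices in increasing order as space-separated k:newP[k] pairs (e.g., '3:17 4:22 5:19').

P[k] = A[0] + ... + A[k]
P[k] includes A[1] iff k >= 1
Affected indices: 1, 2, ..., 6; delta = 9
  P[1]: -15 + 9 = -6
  P[2]: -21 + 9 = -12
  P[3]: -11 + 9 = -2
  P[4]: -1 + 9 = 8
  P[5]: 6 + 9 = 15
  P[6]: 25 + 9 = 34

Answer: 1:-6 2:-12 3:-2 4:8 5:15 6:34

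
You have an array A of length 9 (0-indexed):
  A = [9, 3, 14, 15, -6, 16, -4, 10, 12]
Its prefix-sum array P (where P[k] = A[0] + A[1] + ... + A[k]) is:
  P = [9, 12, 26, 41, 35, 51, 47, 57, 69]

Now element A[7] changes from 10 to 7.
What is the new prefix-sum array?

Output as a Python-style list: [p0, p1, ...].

Answer: [9, 12, 26, 41, 35, 51, 47, 54, 66]

Derivation:
Change: A[7] 10 -> 7, delta = -3
P[k] for k < 7: unchanged (A[7] not included)
P[k] for k >= 7: shift by delta = -3
  P[0] = 9 + 0 = 9
  P[1] = 12 + 0 = 12
  P[2] = 26 + 0 = 26
  P[3] = 41 + 0 = 41
  P[4] = 35 + 0 = 35
  P[5] = 51 + 0 = 51
  P[6] = 47 + 0 = 47
  P[7] = 57 + -3 = 54
  P[8] = 69 + -3 = 66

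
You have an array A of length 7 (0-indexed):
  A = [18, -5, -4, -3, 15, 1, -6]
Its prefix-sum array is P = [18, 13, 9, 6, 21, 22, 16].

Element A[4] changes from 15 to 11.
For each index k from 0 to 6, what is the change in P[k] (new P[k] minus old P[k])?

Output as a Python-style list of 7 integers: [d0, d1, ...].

Answer: [0, 0, 0, 0, -4, -4, -4]

Derivation:
Element change: A[4] 15 -> 11, delta = -4
For k < 4: P[k] unchanged, delta_P[k] = 0
For k >= 4: P[k] shifts by exactly -4
Delta array: [0, 0, 0, 0, -4, -4, -4]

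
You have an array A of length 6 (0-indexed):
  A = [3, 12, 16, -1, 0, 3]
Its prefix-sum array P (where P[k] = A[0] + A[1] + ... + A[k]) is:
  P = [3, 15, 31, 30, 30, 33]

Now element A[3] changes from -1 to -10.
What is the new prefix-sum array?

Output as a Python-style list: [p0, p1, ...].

Change: A[3] -1 -> -10, delta = -9
P[k] for k < 3: unchanged (A[3] not included)
P[k] for k >= 3: shift by delta = -9
  P[0] = 3 + 0 = 3
  P[1] = 15 + 0 = 15
  P[2] = 31 + 0 = 31
  P[3] = 30 + -9 = 21
  P[4] = 30 + -9 = 21
  P[5] = 33 + -9 = 24

Answer: [3, 15, 31, 21, 21, 24]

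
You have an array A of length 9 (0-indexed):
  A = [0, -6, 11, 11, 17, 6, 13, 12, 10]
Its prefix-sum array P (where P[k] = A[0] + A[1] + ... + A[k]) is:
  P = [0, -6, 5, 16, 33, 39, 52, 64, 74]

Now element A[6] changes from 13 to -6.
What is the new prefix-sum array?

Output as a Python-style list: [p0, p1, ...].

Change: A[6] 13 -> -6, delta = -19
P[k] for k < 6: unchanged (A[6] not included)
P[k] for k >= 6: shift by delta = -19
  P[0] = 0 + 0 = 0
  P[1] = -6 + 0 = -6
  P[2] = 5 + 0 = 5
  P[3] = 16 + 0 = 16
  P[4] = 33 + 0 = 33
  P[5] = 39 + 0 = 39
  P[6] = 52 + -19 = 33
  P[7] = 64 + -19 = 45
  P[8] = 74 + -19 = 55

Answer: [0, -6, 5, 16, 33, 39, 33, 45, 55]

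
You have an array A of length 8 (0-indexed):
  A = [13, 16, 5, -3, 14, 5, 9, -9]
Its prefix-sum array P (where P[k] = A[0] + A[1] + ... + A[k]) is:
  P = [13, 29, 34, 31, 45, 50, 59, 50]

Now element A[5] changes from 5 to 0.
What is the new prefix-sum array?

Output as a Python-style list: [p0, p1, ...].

Answer: [13, 29, 34, 31, 45, 45, 54, 45]

Derivation:
Change: A[5] 5 -> 0, delta = -5
P[k] for k < 5: unchanged (A[5] not included)
P[k] for k >= 5: shift by delta = -5
  P[0] = 13 + 0 = 13
  P[1] = 29 + 0 = 29
  P[2] = 34 + 0 = 34
  P[3] = 31 + 0 = 31
  P[4] = 45 + 0 = 45
  P[5] = 50 + -5 = 45
  P[6] = 59 + -5 = 54
  P[7] = 50 + -5 = 45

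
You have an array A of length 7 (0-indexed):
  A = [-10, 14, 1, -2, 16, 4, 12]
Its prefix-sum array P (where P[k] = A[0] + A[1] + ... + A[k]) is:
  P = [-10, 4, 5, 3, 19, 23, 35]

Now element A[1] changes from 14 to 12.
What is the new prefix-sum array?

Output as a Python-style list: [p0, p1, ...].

Answer: [-10, 2, 3, 1, 17, 21, 33]

Derivation:
Change: A[1] 14 -> 12, delta = -2
P[k] for k < 1: unchanged (A[1] not included)
P[k] for k >= 1: shift by delta = -2
  P[0] = -10 + 0 = -10
  P[1] = 4 + -2 = 2
  P[2] = 5 + -2 = 3
  P[3] = 3 + -2 = 1
  P[4] = 19 + -2 = 17
  P[5] = 23 + -2 = 21
  P[6] = 35 + -2 = 33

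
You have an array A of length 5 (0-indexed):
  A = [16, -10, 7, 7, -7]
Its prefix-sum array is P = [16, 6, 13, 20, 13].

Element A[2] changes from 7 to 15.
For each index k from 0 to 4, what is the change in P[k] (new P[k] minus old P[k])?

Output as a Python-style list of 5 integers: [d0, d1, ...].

Answer: [0, 0, 8, 8, 8]

Derivation:
Element change: A[2] 7 -> 15, delta = 8
For k < 2: P[k] unchanged, delta_P[k] = 0
For k >= 2: P[k] shifts by exactly 8
Delta array: [0, 0, 8, 8, 8]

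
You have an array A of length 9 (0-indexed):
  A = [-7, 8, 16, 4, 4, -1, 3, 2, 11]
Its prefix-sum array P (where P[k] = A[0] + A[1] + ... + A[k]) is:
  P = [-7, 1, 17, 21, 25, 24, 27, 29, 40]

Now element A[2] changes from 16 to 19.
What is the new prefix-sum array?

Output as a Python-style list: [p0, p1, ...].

Answer: [-7, 1, 20, 24, 28, 27, 30, 32, 43]

Derivation:
Change: A[2] 16 -> 19, delta = 3
P[k] for k < 2: unchanged (A[2] not included)
P[k] for k >= 2: shift by delta = 3
  P[0] = -7 + 0 = -7
  P[1] = 1 + 0 = 1
  P[2] = 17 + 3 = 20
  P[3] = 21 + 3 = 24
  P[4] = 25 + 3 = 28
  P[5] = 24 + 3 = 27
  P[6] = 27 + 3 = 30
  P[7] = 29 + 3 = 32
  P[8] = 40 + 3 = 43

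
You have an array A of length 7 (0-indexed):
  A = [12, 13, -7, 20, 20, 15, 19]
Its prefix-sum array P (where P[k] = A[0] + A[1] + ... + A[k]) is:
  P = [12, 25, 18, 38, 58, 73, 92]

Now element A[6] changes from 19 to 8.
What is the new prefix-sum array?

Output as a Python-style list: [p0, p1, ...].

Answer: [12, 25, 18, 38, 58, 73, 81]

Derivation:
Change: A[6] 19 -> 8, delta = -11
P[k] for k < 6: unchanged (A[6] not included)
P[k] for k >= 6: shift by delta = -11
  P[0] = 12 + 0 = 12
  P[1] = 25 + 0 = 25
  P[2] = 18 + 0 = 18
  P[3] = 38 + 0 = 38
  P[4] = 58 + 0 = 58
  P[5] = 73 + 0 = 73
  P[6] = 92 + -11 = 81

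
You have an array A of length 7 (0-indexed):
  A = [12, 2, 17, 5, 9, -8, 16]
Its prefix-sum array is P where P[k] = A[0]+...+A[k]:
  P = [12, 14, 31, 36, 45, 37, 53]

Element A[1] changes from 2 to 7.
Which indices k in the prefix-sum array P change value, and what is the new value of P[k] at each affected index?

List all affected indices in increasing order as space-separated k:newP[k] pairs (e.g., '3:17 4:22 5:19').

P[k] = A[0] + ... + A[k]
P[k] includes A[1] iff k >= 1
Affected indices: 1, 2, ..., 6; delta = 5
  P[1]: 14 + 5 = 19
  P[2]: 31 + 5 = 36
  P[3]: 36 + 5 = 41
  P[4]: 45 + 5 = 50
  P[5]: 37 + 5 = 42
  P[6]: 53 + 5 = 58

Answer: 1:19 2:36 3:41 4:50 5:42 6:58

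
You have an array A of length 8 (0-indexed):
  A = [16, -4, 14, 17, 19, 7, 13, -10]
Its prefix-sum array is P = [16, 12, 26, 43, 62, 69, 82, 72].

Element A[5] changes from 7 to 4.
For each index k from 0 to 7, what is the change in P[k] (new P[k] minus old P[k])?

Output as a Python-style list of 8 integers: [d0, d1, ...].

Answer: [0, 0, 0, 0, 0, -3, -3, -3]

Derivation:
Element change: A[5] 7 -> 4, delta = -3
For k < 5: P[k] unchanged, delta_P[k] = 0
For k >= 5: P[k] shifts by exactly -3
Delta array: [0, 0, 0, 0, 0, -3, -3, -3]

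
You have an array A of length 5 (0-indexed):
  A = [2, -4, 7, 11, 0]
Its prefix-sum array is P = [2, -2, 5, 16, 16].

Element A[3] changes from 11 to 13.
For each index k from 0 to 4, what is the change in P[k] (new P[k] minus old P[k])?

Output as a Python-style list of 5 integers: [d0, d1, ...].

Answer: [0, 0, 0, 2, 2]

Derivation:
Element change: A[3] 11 -> 13, delta = 2
For k < 3: P[k] unchanged, delta_P[k] = 0
For k >= 3: P[k] shifts by exactly 2
Delta array: [0, 0, 0, 2, 2]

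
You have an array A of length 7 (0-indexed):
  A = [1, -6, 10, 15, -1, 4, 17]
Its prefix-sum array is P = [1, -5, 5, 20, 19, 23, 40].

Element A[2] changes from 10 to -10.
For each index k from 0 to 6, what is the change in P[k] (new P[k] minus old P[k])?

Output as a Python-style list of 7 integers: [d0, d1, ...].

Element change: A[2] 10 -> -10, delta = -20
For k < 2: P[k] unchanged, delta_P[k] = 0
For k >= 2: P[k] shifts by exactly -20
Delta array: [0, 0, -20, -20, -20, -20, -20]

Answer: [0, 0, -20, -20, -20, -20, -20]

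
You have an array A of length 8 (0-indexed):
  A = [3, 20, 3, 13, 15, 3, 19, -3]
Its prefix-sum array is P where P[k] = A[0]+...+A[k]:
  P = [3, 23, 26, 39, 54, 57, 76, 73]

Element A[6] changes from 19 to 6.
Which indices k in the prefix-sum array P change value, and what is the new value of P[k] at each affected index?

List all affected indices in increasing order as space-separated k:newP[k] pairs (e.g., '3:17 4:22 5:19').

Answer: 6:63 7:60

Derivation:
P[k] = A[0] + ... + A[k]
P[k] includes A[6] iff k >= 6
Affected indices: 6, 7, ..., 7; delta = -13
  P[6]: 76 + -13 = 63
  P[7]: 73 + -13 = 60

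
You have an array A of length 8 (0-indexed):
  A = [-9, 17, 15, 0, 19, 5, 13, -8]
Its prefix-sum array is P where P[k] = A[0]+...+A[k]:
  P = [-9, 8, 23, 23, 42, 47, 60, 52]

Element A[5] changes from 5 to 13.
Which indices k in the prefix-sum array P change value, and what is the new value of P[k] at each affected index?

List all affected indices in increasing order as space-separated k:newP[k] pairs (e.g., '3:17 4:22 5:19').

P[k] = A[0] + ... + A[k]
P[k] includes A[5] iff k >= 5
Affected indices: 5, 6, ..., 7; delta = 8
  P[5]: 47 + 8 = 55
  P[6]: 60 + 8 = 68
  P[7]: 52 + 8 = 60

Answer: 5:55 6:68 7:60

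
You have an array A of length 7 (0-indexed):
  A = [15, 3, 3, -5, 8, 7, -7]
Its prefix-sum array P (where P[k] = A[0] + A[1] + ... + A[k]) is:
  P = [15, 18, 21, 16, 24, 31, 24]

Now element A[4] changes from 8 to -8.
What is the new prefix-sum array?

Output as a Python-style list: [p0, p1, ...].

Answer: [15, 18, 21, 16, 8, 15, 8]

Derivation:
Change: A[4] 8 -> -8, delta = -16
P[k] for k < 4: unchanged (A[4] not included)
P[k] for k >= 4: shift by delta = -16
  P[0] = 15 + 0 = 15
  P[1] = 18 + 0 = 18
  P[2] = 21 + 0 = 21
  P[3] = 16 + 0 = 16
  P[4] = 24 + -16 = 8
  P[5] = 31 + -16 = 15
  P[6] = 24 + -16 = 8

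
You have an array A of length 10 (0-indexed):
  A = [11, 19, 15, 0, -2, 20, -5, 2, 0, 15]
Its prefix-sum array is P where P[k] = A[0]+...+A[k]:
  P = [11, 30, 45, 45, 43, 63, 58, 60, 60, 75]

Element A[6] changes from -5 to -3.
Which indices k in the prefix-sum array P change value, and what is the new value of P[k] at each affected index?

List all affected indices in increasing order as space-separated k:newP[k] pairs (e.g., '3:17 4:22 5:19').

P[k] = A[0] + ... + A[k]
P[k] includes A[6] iff k >= 6
Affected indices: 6, 7, ..., 9; delta = 2
  P[6]: 58 + 2 = 60
  P[7]: 60 + 2 = 62
  P[8]: 60 + 2 = 62
  P[9]: 75 + 2 = 77

Answer: 6:60 7:62 8:62 9:77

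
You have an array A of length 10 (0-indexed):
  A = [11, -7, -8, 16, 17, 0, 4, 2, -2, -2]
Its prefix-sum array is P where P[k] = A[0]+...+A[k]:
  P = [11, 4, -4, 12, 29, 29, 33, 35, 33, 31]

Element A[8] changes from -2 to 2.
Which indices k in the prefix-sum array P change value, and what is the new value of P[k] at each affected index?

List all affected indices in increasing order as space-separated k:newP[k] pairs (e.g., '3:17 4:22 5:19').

Answer: 8:37 9:35

Derivation:
P[k] = A[0] + ... + A[k]
P[k] includes A[8] iff k >= 8
Affected indices: 8, 9, ..., 9; delta = 4
  P[8]: 33 + 4 = 37
  P[9]: 31 + 4 = 35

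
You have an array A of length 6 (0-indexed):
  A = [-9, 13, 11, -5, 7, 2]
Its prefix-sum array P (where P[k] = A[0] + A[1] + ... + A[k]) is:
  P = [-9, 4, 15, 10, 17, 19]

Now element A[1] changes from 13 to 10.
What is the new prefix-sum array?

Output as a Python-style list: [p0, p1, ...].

Answer: [-9, 1, 12, 7, 14, 16]

Derivation:
Change: A[1] 13 -> 10, delta = -3
P[k] for k < 1: unchanged (A[1] not included)
P[k] for k >= 1: shift by delta = -3
  P[0] = -9 + 0 = -9
  P[1] = 4 + -3 = 1
  P[2] = 15 + -3 = 12
  P[3] = 10 + -3 = 7
  P[4] = 17 + -3 = 14
  P[5] = 19 + -3 = 16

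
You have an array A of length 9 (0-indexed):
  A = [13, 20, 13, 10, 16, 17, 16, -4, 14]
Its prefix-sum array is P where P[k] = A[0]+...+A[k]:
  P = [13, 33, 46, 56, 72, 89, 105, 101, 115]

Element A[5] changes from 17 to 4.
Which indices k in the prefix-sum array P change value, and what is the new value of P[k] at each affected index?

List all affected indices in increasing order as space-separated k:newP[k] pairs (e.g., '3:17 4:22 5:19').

Answer: 5:76 6:92 7:88 8:102

Derivation:
P[k] = A[0] + ... + A[k]
P[k] includes A[5] iff k >= 5
Affected indices: 5, 6, ..., 8; delta = -13
  P[5]: 89 + -13 = 76
  P[6]: 105 + -13 = 92
  P[7]: 101 + -13 = 88
  P[8]: 115 + -13 = 102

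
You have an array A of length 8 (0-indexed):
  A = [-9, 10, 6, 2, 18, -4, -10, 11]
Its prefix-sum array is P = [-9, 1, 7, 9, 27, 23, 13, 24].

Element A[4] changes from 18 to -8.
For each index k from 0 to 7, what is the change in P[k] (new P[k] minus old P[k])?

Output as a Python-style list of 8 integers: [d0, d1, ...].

Element change: A[4] 18 -> -8, delta = -26
For k < 4: P[k] unchanged, delta_P[k] = 0
For k >= 4: P[k] shifts by exactly -26
Delta array: [0, 0, 0, 0, -26, -26, -26, -26]

Answer: [0, 0, 0, 0, -26, -26, -26, -26]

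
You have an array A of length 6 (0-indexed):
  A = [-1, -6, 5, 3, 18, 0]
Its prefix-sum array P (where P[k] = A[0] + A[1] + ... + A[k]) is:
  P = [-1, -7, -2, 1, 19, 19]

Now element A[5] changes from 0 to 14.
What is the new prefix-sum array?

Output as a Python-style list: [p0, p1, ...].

Answer: [-1, -7, -2, 1, 19, 33]

Derivation:
Change: A[5] 0 -> 14, delta = 14
P[k] for k < 5: unchanged (A[5] not included)
P[k] for k >= 5: shift by delta = 14
  P[0] = -1 + 0 = -1
  P[1] = -7 + 0 = -7
  P[2] = -2 + 0 = -2
  P[3] = 1 + 0 = 1
  P[4] = 19 + 0 = 19
  P[5] = 19 + 14 = 33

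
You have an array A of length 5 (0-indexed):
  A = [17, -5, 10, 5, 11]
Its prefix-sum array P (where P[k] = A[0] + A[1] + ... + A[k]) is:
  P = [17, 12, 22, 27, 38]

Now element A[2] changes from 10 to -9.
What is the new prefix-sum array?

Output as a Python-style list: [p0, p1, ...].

Answer: [17, 12, 3, 8, 19]

Derivation:
Change: A[2] 10 -> -9, delta = -19
P[k] for k < 2: unchanged (A[2] not included)
P[k] for k >= 2: shift by delta = -19
  P[0] = 17 + 0 = 17
  P[1] = 12 + 0 = 12
  P[2] = 22 + -19 = 3
  P[3] = 27 + -19 = 8
  P[4] = 38 + -19 = 19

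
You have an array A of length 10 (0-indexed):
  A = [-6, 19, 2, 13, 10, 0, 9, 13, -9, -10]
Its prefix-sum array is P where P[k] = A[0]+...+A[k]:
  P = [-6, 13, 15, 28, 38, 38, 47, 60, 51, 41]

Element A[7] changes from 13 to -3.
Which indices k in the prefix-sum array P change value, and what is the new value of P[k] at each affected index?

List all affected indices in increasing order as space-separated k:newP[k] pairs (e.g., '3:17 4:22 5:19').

P[k] = A[0] + ... + A[k]
P[k] includes A[7] iff k >= 7
Affected indices: 7, 8, ..., 9; delta = -16
  P[7]: 60 + -16 = 44
  P[8]: 51 + -16 = 35
  P[9]: 41 + -16 = 25

Answer: 7:44 8:35 9:25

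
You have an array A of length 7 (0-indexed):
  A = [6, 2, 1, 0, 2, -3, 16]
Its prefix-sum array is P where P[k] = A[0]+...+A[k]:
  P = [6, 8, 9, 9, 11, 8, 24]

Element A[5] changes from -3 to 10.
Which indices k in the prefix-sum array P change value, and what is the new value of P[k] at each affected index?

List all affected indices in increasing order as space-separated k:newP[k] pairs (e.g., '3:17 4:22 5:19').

P[k] = A[0] + ... + A[k]
P[k] includes A[5] iff k >= 5
Affected indices: 5, 6, ..., 6; delta = 13
  P[5]: 8 + 13 = 21
  P[6]: 24 + 13 = 37

Answer: 5:21 6:37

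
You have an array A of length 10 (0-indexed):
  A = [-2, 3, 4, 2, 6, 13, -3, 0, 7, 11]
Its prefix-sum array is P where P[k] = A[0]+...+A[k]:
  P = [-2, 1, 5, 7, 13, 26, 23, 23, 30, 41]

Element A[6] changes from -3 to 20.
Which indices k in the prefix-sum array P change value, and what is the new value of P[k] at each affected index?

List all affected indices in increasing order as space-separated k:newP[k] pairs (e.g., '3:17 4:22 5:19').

Answer: 6:46 7:46 8:53 9:64

Derivation:
P[k] = A[0] + ... + A[k]
P[k] includes A[6] iff k >= 6
Affected indices: 6, 7, ..., 9; delta = 23
  P[6]: 23 + 23 = 46
  P[7]: 23 + 23 = 46
  P[8]: 30 + 23 = 53
  P[9]: 41 + 23 = 64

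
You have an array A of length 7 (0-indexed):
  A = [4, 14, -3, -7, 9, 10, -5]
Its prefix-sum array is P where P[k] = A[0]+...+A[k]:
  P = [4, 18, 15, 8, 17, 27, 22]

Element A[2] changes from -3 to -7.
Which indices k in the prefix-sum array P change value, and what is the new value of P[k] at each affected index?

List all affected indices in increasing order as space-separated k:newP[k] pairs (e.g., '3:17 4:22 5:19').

Answer: 2:11 3:4 4:13 5:23 6:18

Derivation:
P[k] = A[0] + ... + A[k]
P[k] includes A[2] iff k >= 2
Affected indices: 2, 3, ..., 6; delta = -4
  P[2]: 15 + -4 = 11
  P[3]: 8 + -4 = 4
  P[4]: 17 + -4 = 13
  P[5]: 27 + -4 = 23
  P[6]: 22 + -4 = 18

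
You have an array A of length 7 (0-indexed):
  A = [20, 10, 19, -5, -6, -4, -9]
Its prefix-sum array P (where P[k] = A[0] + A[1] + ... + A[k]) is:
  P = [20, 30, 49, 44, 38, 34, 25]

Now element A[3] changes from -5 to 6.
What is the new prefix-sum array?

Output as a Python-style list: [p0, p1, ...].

Change: A[3] -5 -> 6, delta = 11
P[k] for k < 3: unchanged (A[3] not included)
P[k] for k >= 3: shift by delta = 11
  P[0] = 20 + 0 = 20
  P[1] = 30 + 0 = 30
  P[2] = 49 + 0 = 49
  P[3] = 44 + 11 = 55
  P[4] = 38 + 11 = 49
  P[5] = 34 + 11 = 45
  P[6] = 25 + 11 = 36

Answer: [20, 30, 49, 55, 49, 45, 36]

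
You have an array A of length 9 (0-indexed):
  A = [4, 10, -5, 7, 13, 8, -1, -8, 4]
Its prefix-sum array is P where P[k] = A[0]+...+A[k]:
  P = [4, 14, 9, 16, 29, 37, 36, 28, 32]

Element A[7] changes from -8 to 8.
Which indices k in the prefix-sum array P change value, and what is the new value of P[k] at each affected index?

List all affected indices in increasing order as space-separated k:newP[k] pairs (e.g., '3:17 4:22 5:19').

P[k] = A[0] + ... + A[k]
P[k] includes A[7] iff k >= 7
Affected indices: 7, 8, ..., 8; delta = 16
  P[7]: 28 + 16 = 44
  P[8]: 32 + 16 = 48

Answer: 7:44 8:48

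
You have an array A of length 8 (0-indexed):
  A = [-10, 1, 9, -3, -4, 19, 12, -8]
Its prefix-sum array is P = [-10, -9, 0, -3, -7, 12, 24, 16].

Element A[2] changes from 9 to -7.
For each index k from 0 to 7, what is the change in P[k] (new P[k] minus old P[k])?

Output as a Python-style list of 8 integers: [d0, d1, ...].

Answer: [0, 0, -16, -16, -16, -16, -16, -16]

Derivation:
Element change: A[2] 9 -> -7, delta = -16
For k < 2: P[k] unchanged, delta_P[k] = 0
For k >= 2: P[k] shifts by exactly -16
Delta array: [0, 0, -16, -16, -16, -16, -16, -16]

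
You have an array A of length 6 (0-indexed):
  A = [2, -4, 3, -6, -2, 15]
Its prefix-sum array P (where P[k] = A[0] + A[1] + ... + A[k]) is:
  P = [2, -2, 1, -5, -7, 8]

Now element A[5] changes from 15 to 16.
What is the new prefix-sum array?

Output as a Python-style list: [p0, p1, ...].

Change: A[5] 15 -> 16, delta = 1
P[k] for k < 5: unchanged (A[5] not included)
P[k] for k >= 5: shift by delta = 1
  P[0] = 2 + 0 = 2
  P[1] = -2 + 0 = -2
  P[2] = 1 + 0 = 1
  P[3] = -5 + 0 = -5
  P[4] = -7 + 0 = -7
  P[5] = 8 + 1 = 9

Answer: [2, -2, 1, -5, -7, 9]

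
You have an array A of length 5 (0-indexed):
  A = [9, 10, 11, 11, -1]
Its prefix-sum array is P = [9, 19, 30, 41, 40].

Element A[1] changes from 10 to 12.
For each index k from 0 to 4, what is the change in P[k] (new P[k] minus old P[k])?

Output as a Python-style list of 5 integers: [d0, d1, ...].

Element change: A[1] 10 -> 12, delta = 2
For k < 1: P[k] unchanged, delta_P[k] = 0
For k >= 1: P[k] shifts by exactly 2
Delta array: [0, 2, 2, 2, 2]

Answer: [0, 2, 2, 2, 2]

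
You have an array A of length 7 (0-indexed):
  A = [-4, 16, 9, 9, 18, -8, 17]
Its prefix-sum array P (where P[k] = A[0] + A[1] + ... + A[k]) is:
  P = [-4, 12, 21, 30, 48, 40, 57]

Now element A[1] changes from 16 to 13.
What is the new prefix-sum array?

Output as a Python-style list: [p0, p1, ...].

Answer: [-4, 9, 18, 27, 45, 37, 54]

Derivation:
Change: A[1] 16 -> 13, delta = -3
P[k] for k < 1: unchanged (A[1] not included)
P[k] for k >= 1: shift by delta = -3
  P[0] = -4 + 0 = -4
  P[1] = 12 + -3 = 9
  P[2] = 21 + -3 = 18
  P[3] = 30 + -3 = 27
  P[4] = 48 + -3 = 45
  P[5] = 40 + -3 = 37
  P[6] = 57 + -3 = 54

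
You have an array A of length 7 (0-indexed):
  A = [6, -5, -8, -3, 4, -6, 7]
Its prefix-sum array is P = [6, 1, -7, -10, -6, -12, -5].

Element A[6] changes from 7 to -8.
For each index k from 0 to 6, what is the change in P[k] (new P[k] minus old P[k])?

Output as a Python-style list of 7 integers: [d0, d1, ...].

Element change: A[6] 7 -> -8, delta = -15
For k < 6: P[k] unchanged, delta_P[k] = 0
For k >= 6: P[k] shifts by exactly -15
Delta array: [0, 0, 0, 0, 0, 0, -15]

Answer: [0, 0, 0, 0, 0, 0, -15]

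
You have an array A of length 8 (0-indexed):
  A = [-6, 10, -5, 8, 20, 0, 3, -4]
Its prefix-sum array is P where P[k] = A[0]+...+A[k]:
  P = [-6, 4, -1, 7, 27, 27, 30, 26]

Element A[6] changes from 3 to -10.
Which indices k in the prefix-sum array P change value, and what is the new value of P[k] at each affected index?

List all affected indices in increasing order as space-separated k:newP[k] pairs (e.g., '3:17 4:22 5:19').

Answer: 6:17 7:13

Derivation:
P[k] = A[0] + ... + A[k]
P[k] includes A[6] iff k >= 6
Affected indices: 6, 7, ..., 7; delta = -13
  P[6]: 30 + -13 = 17
  P[7]: 26 + -13 = 13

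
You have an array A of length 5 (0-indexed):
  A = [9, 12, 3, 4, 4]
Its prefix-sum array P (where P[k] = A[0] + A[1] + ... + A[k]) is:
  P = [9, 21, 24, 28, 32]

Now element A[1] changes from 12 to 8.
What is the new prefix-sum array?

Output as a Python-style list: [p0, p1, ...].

Change: A[1] 12 -> 8, delta = -4
P[k] for k < 1: unchanged (A[1] not included)
P[k] for k >= 1: shift by delta = -4
  P[0] = 9 + 0 = 9
  P[1] = 21 + -4 = 17
  P[2] = 24 + -4 = 20
  P[3] = 28 + -4 = 24
  P[4] = 32 + -4 = 28

Answer: [9, 17, 20, 24, 28]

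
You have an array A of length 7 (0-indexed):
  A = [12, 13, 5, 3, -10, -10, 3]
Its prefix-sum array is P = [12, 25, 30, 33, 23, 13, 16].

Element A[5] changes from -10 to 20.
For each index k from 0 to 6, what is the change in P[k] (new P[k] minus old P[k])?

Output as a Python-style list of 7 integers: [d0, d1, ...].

Element change: A[5] -10 -> 20, delta = 30
For k < 5: P[k] unchanged, delta_P[k] = 0
For k >= 5: P[k] shifts by exactly 30
Delta array: [0, 0, 0, 0, 0, 30, 30]

Answer: [0, 0, 0, 0, 0, 30, 30]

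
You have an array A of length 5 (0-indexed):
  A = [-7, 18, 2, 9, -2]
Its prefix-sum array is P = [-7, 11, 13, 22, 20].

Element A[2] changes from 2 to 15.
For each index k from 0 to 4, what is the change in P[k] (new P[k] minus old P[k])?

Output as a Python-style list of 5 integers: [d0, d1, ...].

Element change: A[2] 2 -> 15, delta = 13
For k < 2: P[k] unchanged, delta_P[k] = 0
For k >= 2: P[k] shifts by exactly 13
Delta array: [0, 0, 13, 13, 13]

Answer: [0, 0, 13, 13, 13]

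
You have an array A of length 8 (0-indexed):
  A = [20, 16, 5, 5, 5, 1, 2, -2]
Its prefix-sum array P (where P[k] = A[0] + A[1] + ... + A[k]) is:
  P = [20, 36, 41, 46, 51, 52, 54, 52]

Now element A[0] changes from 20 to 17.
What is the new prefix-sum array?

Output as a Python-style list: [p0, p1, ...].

Answer: [17, 33, 38, 43, 48, 49, 51, 49]

Derivation:
Change: A[0] 20 -> 17, delta = -3
P[k] for k < 0: unchanged (A[0] not included)
P[k] for k >= 0: shift by delta = -3
  P[0] = 20 + -3 = 17
  P[1] = 36 + -3 = 33
  P[2] = 41 + -3 = 38
  P[3] = 46 + -3 = 43
  P[4] = 51 + -3 = 48
  P[5] = 52 + -3 = 49
  P[6] = 54 + -3 = 51
  P[7] = 52 + -3 = 49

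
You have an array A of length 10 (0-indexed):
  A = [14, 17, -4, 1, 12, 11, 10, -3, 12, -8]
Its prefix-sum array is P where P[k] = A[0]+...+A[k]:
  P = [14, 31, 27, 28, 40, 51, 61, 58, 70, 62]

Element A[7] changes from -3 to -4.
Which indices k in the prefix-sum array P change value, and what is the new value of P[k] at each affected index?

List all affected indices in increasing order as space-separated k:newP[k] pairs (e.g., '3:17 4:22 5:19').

P[k] = A[0] + ... + A[k]
P[k] includes A[7] iff k >= 7
Affected indices: 7, 8, ..., 9; delta = -1
  P[7]: 58 + -1 = 57
  P[8]: 70 + -1 = 69
  P[9]: 62 + -1 = 61

Answer: 7:57 8:69 9:61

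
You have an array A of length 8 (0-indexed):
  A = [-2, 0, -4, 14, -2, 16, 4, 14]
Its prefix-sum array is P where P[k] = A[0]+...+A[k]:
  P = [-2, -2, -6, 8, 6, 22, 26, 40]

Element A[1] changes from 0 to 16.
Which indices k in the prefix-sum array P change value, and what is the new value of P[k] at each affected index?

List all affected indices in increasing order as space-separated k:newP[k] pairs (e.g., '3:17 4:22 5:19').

P[k] = A[0] + ... + A[k]
P[k] includes A[1] iff k >= 1
Affected indices: 1, 2, ..., 7; delta = 16
  P[1]: -2 + 16 = 14
  P[2]: -6 + 16 = 10
  P[3]: 8 + 16 = 24
  P[4]: 6 + 16 = 22
  P[5]: 22 + 16 = 38
  P[6]: 26 + 16 = 42
  P[7]: 40 + 16 = 56

Answer: 1:14 2:10 3:24 4:22 5:38 6:42 7:56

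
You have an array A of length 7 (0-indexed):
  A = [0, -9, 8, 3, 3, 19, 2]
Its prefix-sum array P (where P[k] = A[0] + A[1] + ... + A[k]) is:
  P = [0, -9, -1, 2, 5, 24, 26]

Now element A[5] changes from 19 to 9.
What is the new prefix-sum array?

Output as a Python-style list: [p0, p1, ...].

Change: A[5] 19 -> 9, delta = -10
P[k] for k < 5: unchanged (A[5] not included)
P[k] for k >= 5: shift by delta = -10
  P[0] = 0 + 0 = 0
  P[1] = -9 + 0 = -9
  P[2] = -1 + 0 = -1
  P[3] = 2 + 0 = 2
  P[4] = 5 + 0 = 5
  P[5] = 24 + -10 = 14
  P[6] = 26 + -10 = 16

Answer: [0, -9, -1, 2, 5, 14, 16]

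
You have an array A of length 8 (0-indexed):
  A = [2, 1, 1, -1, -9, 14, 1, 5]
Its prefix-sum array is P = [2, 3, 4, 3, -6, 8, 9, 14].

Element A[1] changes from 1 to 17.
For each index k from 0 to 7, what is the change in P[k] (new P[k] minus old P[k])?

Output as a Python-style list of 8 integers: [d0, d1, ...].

Element change: A[1] 1 -> 17, delta = 16
For k < 1: P[k] unchanged, delta_P[k] = 0
For k >= 1: P[k] shifts by exactly 16
Delta array: [0, 16, 16, 16, 16, 16, 16, 16]

Answer: [0, 16, 16, 16, 16, 16, 16, 16]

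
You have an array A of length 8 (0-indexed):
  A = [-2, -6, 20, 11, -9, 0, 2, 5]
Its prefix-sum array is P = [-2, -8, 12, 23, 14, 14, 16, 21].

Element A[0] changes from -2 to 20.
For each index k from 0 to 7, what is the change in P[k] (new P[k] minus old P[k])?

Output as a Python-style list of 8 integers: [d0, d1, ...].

Element change: A[0] -2 -> 20, delta = 22
For k < 0: P[k] unchanged, delta_P[k] = 0
For k >= 0: P[k] shifts by exactly 22
Delta array: [22, 22, 22, 22, 22, 22, 22, 22]

Answer: [22, 22, 22, 22, 22, 22, 22, 22]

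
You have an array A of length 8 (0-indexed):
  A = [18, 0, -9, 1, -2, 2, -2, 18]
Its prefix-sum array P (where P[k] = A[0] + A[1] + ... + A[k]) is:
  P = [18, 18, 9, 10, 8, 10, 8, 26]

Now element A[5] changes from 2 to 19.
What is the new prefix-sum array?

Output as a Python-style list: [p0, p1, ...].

Change: A[5] 2 -> 19, delta = 17
P[k] for k < 5: unchanged (A[5] not included)
P[k] for k >= 5: shift by delta = 17
  P[0] = 18 + 0 = 18
  P[1] = 18 + 0 = 18
  P[2] = 9 + 0 = 9
  P[3] = 10 + 0 = 10
  P[4] = 8 + 0 = 8
  P[5] = 10 + 17 = 27
  P[6] = 8 + 17 = 25
  P[7] = 26 + 17 = 43

Answer: [18, 18, 9, 10, 8, 27, 25, 43]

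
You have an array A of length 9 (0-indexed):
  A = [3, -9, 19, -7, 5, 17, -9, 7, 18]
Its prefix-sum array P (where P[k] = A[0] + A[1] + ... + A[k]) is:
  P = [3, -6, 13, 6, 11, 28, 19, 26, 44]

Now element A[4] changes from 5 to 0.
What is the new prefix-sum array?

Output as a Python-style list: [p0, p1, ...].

Answer: [3, -6, 13, 6, 6, 23, 14, 21, 39]

Derivation:
Change: A[4] 5 -> 0, delta = -5
P[k] for k < 4: unchanged (A[4] not included)
P[k] for k >= 4: shift by delta = -5
  P[0] = 3 + 0 = 3
  P[1] = -6 + 0 = -6
  P[2] = 13 + 0 = 13
  P[3] = 6 + 0 = 6
  P[4] = 11 + -5 = 6
  P[5] = 28 + -5 = 23
  P[6] = 19 + -5 = 14
  P[7] = 26 + -5 = 21
  P[8] = 44 + -5 = 39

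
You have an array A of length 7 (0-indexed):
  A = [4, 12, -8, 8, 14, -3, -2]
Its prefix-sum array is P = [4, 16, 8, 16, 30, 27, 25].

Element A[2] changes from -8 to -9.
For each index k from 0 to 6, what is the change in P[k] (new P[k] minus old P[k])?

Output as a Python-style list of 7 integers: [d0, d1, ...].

Answer: [0, 0, -1, -1, -1, -1, -1]

Derivation:
Element change: A[2] -8 -> -9, delta = -1
For k < 2: P[k] unchanged, delta_P[k] = 0
For k >= 2: P[k] shifts by exactly -1
Delta array: [0, 0, -1, -1, -1, -1, -1]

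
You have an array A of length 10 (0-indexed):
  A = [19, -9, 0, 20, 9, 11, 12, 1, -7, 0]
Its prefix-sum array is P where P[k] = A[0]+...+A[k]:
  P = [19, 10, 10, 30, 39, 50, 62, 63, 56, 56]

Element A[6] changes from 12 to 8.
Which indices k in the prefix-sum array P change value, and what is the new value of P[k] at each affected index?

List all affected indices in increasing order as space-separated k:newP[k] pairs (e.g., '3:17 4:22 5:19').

Answer: 6:58 7:59 8:52 9:52

Derivation:
P[k] = A[0] + ... + A[k]
P[k] includes A[6] iff k >= 6
Affected indices: 6, 7, ..., 9; delta = -4
  P[6]: 62 + -4 = 58
  P[7]: 63 + -4 = 59
  P[8]: 56 + -4 = 52
  P[9]: 56 + -4 = 52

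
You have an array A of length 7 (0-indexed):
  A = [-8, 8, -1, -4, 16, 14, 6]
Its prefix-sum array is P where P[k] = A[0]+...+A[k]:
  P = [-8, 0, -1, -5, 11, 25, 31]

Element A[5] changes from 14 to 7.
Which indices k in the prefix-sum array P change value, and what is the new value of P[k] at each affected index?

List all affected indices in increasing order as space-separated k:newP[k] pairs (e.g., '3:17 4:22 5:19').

Answer: 5:18 6:24

Derivation:
P[k] = A[0] + ... + A[k]
P[k] includes A[5] iff k >= 5
Affected indices: 5, 6, ..., 6; delta = -7
  P[5]: 25 + -7 = 18
  P[6]: 31 + -7 = 24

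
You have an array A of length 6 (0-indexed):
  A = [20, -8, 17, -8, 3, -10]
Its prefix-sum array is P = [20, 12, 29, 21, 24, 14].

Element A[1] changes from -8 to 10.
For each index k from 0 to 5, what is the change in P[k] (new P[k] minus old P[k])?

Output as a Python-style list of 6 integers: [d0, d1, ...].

Answer: [0, 18, 18, 18, 18, 18]

Derivation:
Element change: A[1] -8 -> 10, delta = 18
For k < 1: P[k] unchanged, delta_P[k] = 0
For k >= 1: P[k] shifts by exactly 18
Delta array: [0, 18, 18, 18, 18, 18]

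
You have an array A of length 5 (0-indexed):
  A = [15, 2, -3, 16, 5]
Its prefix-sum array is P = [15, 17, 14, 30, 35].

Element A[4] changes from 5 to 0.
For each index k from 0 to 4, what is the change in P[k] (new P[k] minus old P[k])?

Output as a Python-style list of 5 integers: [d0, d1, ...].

Answer: [0, 0, 0, 0, -5]

Derivation:
Element change: A[4] 5 -> 0, delta = -5
For k < 4: P[k] unchanged, delta_P[k] = 0
For k >= 4: P[k] shifts by exactly -5
Delta array: [0, 0, 0, 0, -5]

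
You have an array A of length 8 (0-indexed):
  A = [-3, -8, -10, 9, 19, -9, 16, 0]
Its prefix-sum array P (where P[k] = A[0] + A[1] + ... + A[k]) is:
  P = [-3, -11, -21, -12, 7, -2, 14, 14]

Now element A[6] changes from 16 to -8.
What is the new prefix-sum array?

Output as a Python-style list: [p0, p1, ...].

Change: A[6] 16 -> -8, delta = -24
P[k] for k < 6: unchanged (A[6] not included)
P[k] for k >= 6: shift by delta = -24
  P[0] = -3 + 0 = -3
  P[1] = -11 + 0 = -11
  P[2] = -21 + 0 = -21
  P[3] = -12 + 0 = -12
  P[4] = 7 + 0 = 7
  P[5] = -2 + 0 = -2
  P[6] = 14 + -24 = -10
  P[7] = 14 + -24 = -10

Answer: [-3, -11, -21, -12, 7, -2, -10, -10]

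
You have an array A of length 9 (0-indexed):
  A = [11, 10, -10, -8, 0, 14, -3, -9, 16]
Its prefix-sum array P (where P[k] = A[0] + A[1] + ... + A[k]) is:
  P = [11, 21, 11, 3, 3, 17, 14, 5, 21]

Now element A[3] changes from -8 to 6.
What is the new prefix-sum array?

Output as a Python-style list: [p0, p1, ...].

Answer: [11, 21, 11, 17, 17, 31, 28, 19, 35]

Derivation:
Change: A[3] -8 -> 6, delta = 14
P[k] for k < 3: unchanged (A[3] not included)
P[k] for k >= 3: shift by delta = 14
  P[0] = 11 + 0 = 11
  P[1] = 21 + 0 = 21
  P[2] = 11 + 0 = 11
  P[3] = 3 + 14 = 17
  P[4] = 3 + 14 = 17
  P[5] = 17 + 14 = 31
  P[6] = 14 + 14 = 28
  P[7] = 5 + 14 = 19
  P[8] = 21 + 14 = 35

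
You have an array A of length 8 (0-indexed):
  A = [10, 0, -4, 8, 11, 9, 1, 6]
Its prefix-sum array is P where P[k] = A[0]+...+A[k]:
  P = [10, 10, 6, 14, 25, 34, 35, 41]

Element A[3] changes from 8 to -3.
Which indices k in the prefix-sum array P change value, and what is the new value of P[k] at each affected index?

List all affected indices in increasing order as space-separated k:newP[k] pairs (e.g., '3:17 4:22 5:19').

P[k] = A[0] + ... + A[k]
P[k] includes A[3] iff k >= 3
Affected indices: 3, 4, ..., 7; delta = -11
  P[3]: 14 + -11 = 3
  P[4]: 25 + -11 = 14
  P[5]: 34 + -11 = 23
  P[6]: 35 + -11 = 24
  P[7]: 41 + -11 = 30

Answer: 3:3 4:14 5:23 6:24 7:30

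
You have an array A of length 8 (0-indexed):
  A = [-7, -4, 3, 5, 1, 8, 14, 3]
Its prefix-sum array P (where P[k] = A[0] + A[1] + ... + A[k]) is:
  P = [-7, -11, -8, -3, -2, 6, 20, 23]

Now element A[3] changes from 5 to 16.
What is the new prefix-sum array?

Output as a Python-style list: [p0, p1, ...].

Answer: [-7, -11, -8, 8, 9, 17, 31, 34]

Derivation:
Change: A[3] 5 -> 16, delta = 11
P[k] for k < 3: unchanged (A[3] not included)
P[k] for k >= 3: shift by delta = 11
  P[0] = -7 + 0 = -7
  P[1] = -11 + 0 = -11
  P[2] = -8 + 0 = -8
  P[3] = -3 + 11 = 8
  P[4] = -2 + 11 = 9
  P[5] = 6 + 11 = 17
  P[6] = 20 + 11 = 31
  P[7] = 23 + 11 = 34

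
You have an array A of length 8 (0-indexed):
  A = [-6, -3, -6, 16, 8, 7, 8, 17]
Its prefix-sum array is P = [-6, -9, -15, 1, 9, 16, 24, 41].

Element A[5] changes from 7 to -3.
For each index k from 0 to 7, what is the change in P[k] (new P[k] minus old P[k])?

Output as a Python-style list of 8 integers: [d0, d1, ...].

Element change: A[5] 7 -> -3, delta = -10
For k < 5: P[k] unchanged, delta_P[k] = 0
For k >= 5: P[k] shifts by exactly -10
Delta array: [0, 0, 0, 0, 0, -10, -10, -10]

Answer: [0, 0, 0, 0, 0, -10, -10, -10]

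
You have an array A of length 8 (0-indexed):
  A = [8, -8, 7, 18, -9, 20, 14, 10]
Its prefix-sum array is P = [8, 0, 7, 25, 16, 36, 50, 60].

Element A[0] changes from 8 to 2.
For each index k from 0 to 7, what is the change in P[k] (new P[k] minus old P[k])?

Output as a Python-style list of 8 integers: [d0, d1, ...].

Answer: [-6, -6, -6, -6, -6, -6, -6, -6]

Derivation:
Element change: A[0] 8 -> 2, delta = -6
For k < 0: P[k] unchanged, delta_P[k] = 0
For k >= 0: P[k] shifts by exactly -6
Delta array: [-6, -6, -6, -6, -6, -6, -6, -6]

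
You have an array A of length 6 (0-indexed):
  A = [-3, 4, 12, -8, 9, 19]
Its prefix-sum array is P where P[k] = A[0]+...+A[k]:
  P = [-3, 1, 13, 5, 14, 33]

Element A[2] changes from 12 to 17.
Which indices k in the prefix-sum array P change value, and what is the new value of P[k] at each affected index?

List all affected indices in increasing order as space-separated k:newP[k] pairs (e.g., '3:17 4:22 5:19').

Answer: 2:18 3:10 4:19 5:38

Derivation:
P[k] = A[0] + ... + A[k]
P[k] includes A[2] iff k >= 2
Affected indices: 2, 3, ..., 5; delta = 5
  P[2]: 13 + 5 = 18
  P[3]: 5 + 5 = 10
  P[4]: 14 + 5 = 19
  P[5]: 33 + 5 = 38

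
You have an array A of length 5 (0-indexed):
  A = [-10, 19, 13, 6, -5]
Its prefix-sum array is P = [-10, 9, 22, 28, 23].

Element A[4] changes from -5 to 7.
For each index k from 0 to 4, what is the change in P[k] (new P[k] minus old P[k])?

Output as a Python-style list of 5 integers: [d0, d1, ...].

Answer: [0, 0, 0, 0, 12]

Derivation:
Element change: A[4] -5 -> 7, delta = 12
For k < 4: P[k] unchanged, delta_P[k] = 0
For k >= 4: P[k] shifts by exactly 12
Delta array: [0, 0, 0, 0, 12]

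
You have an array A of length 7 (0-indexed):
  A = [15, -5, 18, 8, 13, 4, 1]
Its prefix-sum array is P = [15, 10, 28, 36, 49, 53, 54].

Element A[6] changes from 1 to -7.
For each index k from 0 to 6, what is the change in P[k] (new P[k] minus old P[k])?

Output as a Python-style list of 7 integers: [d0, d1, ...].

Element change: A[6] 1 -> -7, delta = -8
For k < 6: P[k] unchanged, delta_P[k] = 0
For k >= 6: P[k] shifts by exactly -8
Delta array: [0, 0, 0, 0, 0, 0, -8]

Answer: [0, 0, 0, 0, 0, 0, -8]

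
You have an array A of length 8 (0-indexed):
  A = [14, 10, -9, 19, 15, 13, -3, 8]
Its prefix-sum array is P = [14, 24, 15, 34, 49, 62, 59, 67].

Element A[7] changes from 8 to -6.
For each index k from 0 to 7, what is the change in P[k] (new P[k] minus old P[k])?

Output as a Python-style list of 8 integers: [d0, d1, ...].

Answer: [0, 0, 0, 0, 0, 0, 0, -14]

Derivation:
Element change: A[7] 8 -> -6, delta = -14
For k < 7: P[k] unchanged, delta_P[k] = 0
For k >= 7: P[k] shifts by exactly -14
Delta array: [0, 0, 0, 0, 0, 0, 0, -14]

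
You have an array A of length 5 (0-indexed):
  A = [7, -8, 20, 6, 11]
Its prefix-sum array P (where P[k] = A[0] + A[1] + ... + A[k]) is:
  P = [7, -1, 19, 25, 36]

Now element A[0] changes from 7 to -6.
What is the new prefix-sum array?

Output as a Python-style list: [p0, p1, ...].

Change: A[0] 7 -> -6, delta = -13
P[k] for k < 0: unchanged (A[0] not included)
P[k] for k >= 0: shift by delta = -13
  P[0] = 7 + -13 = -6
  P[1] = -1 + -13 = -14
  P[2] = 19 + -13 = 6
  P[3] = 25 + -13 = 12
  P[4] = 36 + -13 = 23

Answer: [-6, -14, 6, 12, 23]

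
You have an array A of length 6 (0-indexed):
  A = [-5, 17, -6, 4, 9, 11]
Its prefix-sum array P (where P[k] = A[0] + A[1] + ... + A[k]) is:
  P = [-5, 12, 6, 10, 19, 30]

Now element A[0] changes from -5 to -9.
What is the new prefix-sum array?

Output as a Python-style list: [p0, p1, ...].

Answer: [-9, 8, 2, 6, 15, 26]

Derivation:
Change: A[0] -5 -> -9, delta = -4
P[k] for k < 0: unchanged (A[0] not included)
P[k] for k >= 0: shift by delta = -4
  P[0] = -5 + -4 = -9
  P[1] = 12 + -4 = 8
  P[2] = 6 + -4 = 2
  P[3] = 10 + -4 = 6
  P[4] = 19 + -4 = 15
  P[5] = 30 + -4 = 26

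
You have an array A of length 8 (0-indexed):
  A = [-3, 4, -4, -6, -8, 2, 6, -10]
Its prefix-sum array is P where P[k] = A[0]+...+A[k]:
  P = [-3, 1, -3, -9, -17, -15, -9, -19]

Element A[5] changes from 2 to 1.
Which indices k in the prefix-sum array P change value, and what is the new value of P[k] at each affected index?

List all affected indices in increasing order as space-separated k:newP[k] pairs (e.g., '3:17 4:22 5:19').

Answer: 5:-16 6:-10 7:-20

Derivation:
P[k] = A[0] + ... + A[k]
P[k] includes A[5] iff k >= 5
Affected indices: 5, 6, ..., 7; delta = -1
  P[5]: -15 + -1 = -16
  P[6]: -9 + -1 = -10
  P[7]: -19 + -1 = -20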